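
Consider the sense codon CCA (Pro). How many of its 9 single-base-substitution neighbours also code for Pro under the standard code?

3

Position 1: none → 0 synonymous.
Position 2: none → 0 synonymous.
Position 3: CCT, CCC, CCG → 3 synonymous.
Total: 0 + 0 + 3 = 3.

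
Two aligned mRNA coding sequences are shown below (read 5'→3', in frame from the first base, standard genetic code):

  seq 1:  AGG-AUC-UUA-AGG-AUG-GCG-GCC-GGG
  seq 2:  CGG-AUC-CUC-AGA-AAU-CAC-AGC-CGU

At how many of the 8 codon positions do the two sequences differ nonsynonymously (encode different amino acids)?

Codon 1: AGG Arg / CGG Arg — synonymous.
Codon 2: AUC Ile / AUC Ile — identical.
Codon 3: UUA Leu / CUC Leu — synonymous.
Codon 4: AGG Arg / AGA Arg — synonymous.
Codon 5: AUG Met / AAU Asn — nonsynonymous.
Codon 6: GCG Ala / CAC His — nonsynonymous.
Codon 7: GCC Ala / AGC Ser — nonsynonymous.
Codon 8: GGG Gly / CGU Arg — nonsynonymous.
Nonsynonymous differences: 4.

4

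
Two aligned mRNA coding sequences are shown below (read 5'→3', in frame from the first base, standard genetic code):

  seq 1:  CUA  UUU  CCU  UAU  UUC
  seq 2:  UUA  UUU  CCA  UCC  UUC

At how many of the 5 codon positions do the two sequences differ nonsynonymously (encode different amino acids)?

1

Codon 1: CUA Leu / UUA Leu — synonymous.
Codon 2: UUU Phe / UUU Phe — identical.
Codon 3: CCU Pro / CCA Pro — synonymous.
Codon 4: UAU Tyr / UCC Ser — nonsynonymous.
Codon 5: UUC Phe / UUC Phe — identical.
Nonsynonymous differences: 1.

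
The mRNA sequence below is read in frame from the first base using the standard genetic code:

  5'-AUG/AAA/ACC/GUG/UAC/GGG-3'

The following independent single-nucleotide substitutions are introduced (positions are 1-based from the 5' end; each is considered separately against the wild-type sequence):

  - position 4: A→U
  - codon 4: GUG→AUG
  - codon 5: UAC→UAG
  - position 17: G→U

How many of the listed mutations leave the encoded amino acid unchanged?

0

Codon 2: AAA (Lys) → UAA (Stop) — nonsense.
Codon 4: GUG (Val) → AUG (Met) — missense.
Codon 5: UAC (Tyr) → UAG (Stop) — nonsense.
Codon 6: GGG (Gly) → GUG (Val) — missense.
Synonymous: 0 of 4.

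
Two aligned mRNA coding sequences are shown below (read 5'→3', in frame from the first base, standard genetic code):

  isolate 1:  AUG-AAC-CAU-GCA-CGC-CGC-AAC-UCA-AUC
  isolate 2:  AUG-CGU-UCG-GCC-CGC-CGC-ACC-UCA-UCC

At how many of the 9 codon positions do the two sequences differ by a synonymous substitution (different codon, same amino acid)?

Codon 1: AUG Met / AUG Met — identical.
Codon 2: AAC Asn / CGU Arg — nonsynonymous.
Codon 3: CAU His / UCG Ser — nonsynonymous.
Codon 4: GCA Ala / GCC Ala — synonymous.
Codon 5: CGC Arg / CGC Arg — identical.
Codon 6: CGC Arg / CGC Arg — identical.
Codon 7: AAC Asn / ACC Thr — nonsynonymous.
Codon 8: UCA Ser / UCA Ser — identical.
Codon 9: AUC Ile / UCC Ser — nonsynonymous.
Synonymous differences: 1.

1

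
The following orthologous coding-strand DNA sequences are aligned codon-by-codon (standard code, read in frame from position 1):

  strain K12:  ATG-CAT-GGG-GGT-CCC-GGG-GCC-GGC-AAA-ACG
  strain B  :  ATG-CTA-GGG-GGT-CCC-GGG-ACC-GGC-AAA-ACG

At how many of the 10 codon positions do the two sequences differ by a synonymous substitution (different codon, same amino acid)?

0

Codon 1: ATG Met / ATG Met — identical.
Codon 2: CAT His / CTA Leu — nonsynonymous.
Codon 3: GGG Gly / GGG Gly — identical.
Codon 4: GGT Gly / GGT Gly — identical.
Codon 5: CCC Pro / CCC Pro — identical.
Codon 6: GGG Gly / GGG Gly — identical.
Codon 7: GCC Ala / ACC Thr — nonsynonymous.
Codon 8: GGC Gly / GGC Gly — identical.
Codon 9: AAA Lys / AAA Lys — identical.
Codon 10: ACG Thr / ACG Thr — identical.
Synonymous differences: 0.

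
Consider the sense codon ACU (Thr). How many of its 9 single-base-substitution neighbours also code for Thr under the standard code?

Position 1: none → 0 synonymous.
Position 2: none → 0 synonymous.
Position 3: ACC, ACA, ACG → 3 synonymous.
Total: 0 + 0 + 3 = 3.

3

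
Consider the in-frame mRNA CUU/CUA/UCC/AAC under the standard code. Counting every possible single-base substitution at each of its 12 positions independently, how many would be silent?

11

Codon 1 (CUU, Leu): 3 synonymous substitutions.
Codon 2 (CUA, Leu): 4 synonymous substitutions.
Codon 3 (UCC, Ser): 3 synonymous substitutions.
Codon 4 (AAC, Asn): 1 synonymous substitution.
Total: 3 + 4 + 3 + 1 = 11.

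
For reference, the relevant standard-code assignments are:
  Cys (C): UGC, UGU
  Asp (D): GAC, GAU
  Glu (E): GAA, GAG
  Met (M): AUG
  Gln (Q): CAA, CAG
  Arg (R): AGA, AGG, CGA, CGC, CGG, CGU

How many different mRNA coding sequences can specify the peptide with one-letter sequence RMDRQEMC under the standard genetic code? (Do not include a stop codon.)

576

Arg: 6 codons.
Met: 1 codon.
Asp: 2 codons.
Arg: 6 codons.
Gln: 2 codons.
Glu: 2 codons.
Met: 1 codon.
Cys: 2 codons.
6 × 1 × 2 × 6 × 2 × 2 × 1 × 2 = 576.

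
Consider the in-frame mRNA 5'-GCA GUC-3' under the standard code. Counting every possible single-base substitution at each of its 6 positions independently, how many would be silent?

Codon 1 (GCA, Ala): 3 synonymous substitutions.
Codon 2 (GUC, Val): 3 synonymous substitutions.
Total: 3 + 3 = 6.

6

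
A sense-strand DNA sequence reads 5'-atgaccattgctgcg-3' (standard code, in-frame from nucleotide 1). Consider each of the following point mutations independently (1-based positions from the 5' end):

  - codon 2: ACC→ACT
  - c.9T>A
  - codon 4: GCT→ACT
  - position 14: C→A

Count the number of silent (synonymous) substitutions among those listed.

Codon 2: ACC (Thr) → ACT (Thr) — synonymous.
Codon 3: ATT (Ile) → ATA (Ile) — synonymous.
Codon 4: GCT (Ala) → ACT (Thr) — missense.
Codon 5: GCG (Ala) → GAG (Glu) — missense.
Synonymous: 2 of 4.

2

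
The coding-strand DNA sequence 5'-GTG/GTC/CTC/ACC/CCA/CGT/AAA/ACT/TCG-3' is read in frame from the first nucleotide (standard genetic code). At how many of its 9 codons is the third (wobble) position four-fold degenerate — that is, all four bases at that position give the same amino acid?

Codon 1 GTG (Val): third position 4-fold.
Codon 2 GTC (Val): third position 4-fold.
Codon 3 CTC (Leu): third position 4-fold.
Codon 4 ACC (Thr): third position 4-fold.
Codon 5 CCA (Pro): third position 4-fold.
Codon 6 CGT (Arg): third position 4-fold.
Codon 7 AAA (Lys): third position 2-fold.
Codon 8 ACT (Thr): third position 4-fold.
Codon 9 TCG (Ser): third position 4-fold.
Four-fold degenerate third positions: 8.

8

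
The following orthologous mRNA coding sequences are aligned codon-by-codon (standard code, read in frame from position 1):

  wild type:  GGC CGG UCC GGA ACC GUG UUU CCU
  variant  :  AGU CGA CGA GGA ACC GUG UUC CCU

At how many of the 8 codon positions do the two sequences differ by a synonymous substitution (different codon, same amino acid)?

2

Codon 1: GGC Gly / AGU Ser — nonsynonymous.
Codon 2: CGG Arg / CGA Arg — synonymous.
Codon 3: UCC Ser / CGA Arg — nonsynonymous.
Codon 4: GGA Gly / GGA Gly — identical.
Codon 5: ACC Thr / ACC Thr — identical.
Codon 6: GUG Val / GUG Val — identical.
Codon 7: UUU Phe / UUC Phe — synonymous.
Codon 8: CCU Pro / CCU Pro — identical.
Synonymous differences: 2.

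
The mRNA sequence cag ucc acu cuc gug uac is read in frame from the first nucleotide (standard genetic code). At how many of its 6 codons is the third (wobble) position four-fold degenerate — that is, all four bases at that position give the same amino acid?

Codon 1 CAG (Gln): third position 2-fold.
Codon 2 UCC (Ser): third position 4-fold.
Codon 3 ACU (Thr): third position 4-fold.
Codon 4 CUC (Leu): third position 4-fold.
Codon 5 GUG (Val): third position 4-fold.
Codon 6 UAC (Tyr): third position 2-fold.
Four-fold degenerate third positions: 4.

4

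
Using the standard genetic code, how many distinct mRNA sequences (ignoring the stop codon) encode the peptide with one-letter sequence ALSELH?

3456

Ala: 4 codons.
Leu: 6 codons.
Ser: 6 codons.
Glu: 2 codons.
Leu: 6 codons.
His: 2 codons.
4 × 6 × 6 × 2 × 6 × 2 = 3456.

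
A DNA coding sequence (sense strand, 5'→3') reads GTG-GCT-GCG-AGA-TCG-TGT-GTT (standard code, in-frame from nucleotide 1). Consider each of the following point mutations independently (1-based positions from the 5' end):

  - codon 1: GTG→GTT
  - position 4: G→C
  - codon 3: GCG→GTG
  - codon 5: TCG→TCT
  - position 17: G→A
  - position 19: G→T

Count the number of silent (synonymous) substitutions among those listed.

Codon 1: GTG (Val) → GTT (Val) — synonymous.
Codon 2: GCT (Ala) → CCT (Pro) — missense.
Codon 3: GCG (Ala) → GTG (Val) — missense.
Codon 5: TCG (Ser) → TCT (Ser) — synonymous.
Codon 6: TGT (Cys) → TAT (Tyr) — missense.
Codon 7: GTT (Val) → TTT (Phe) — missense.
Synonymous: 2 of 6.

2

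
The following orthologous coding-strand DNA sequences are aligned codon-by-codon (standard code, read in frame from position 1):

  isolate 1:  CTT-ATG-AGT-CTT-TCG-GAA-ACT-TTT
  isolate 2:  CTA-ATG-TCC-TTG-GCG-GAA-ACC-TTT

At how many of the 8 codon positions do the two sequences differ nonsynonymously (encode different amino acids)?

1

Codon 1: CTT Leu / CTA Leu — synonymous.
Codon 2: ATG Met / ATG Met — identical.
Codon 3: AGT Ser / TCC Ser — synonymous.
Codon 4: CTT Leu / TTG Leu — synonymous.
Codon 5: TCG Ser / GCG Ala — nonsynonymous.
Codon 6: GAA Glu / GAA Glu — identical.
Codon 7: ACT Thr / ACC Thr — synonymous.
Codon 8: TTT Phe / TTT Phe — identical.
Nonsynonymous differences: 1.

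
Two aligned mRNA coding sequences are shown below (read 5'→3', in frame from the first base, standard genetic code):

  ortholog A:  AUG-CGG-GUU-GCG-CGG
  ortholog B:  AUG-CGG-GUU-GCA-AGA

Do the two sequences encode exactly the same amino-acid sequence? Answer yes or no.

yes

Codon 1: AUG Met / AUG Met — identical.
Codon 2: CGG Arg / CGG Arg — identical.
Codon 3: GUU Val / GUU Val — identical.
Codon 4: GCG Ala / GCA Ala — synonymous.
Codon 5: CGG Arg / AGA Arg — synonymous.
Nonsynonymous differences: 0 → same protein.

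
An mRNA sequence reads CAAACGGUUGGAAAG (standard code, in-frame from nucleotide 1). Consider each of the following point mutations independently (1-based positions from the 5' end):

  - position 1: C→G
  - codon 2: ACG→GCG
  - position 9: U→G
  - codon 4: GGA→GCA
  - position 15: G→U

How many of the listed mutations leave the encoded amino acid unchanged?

Codon 1: CAA (Gln) → GAA (Glu) — missense.
Codon 2: ACG (Thr) → GCG (Ala) — missense.
Codon 3: GUU (Val) → GUG (Val) — synonymous.
Codon 4: GGA (Gly) → GCA (Ala) — missense.
Codon 5: AAG (Lys) → AAU (Asn) — missense.
Synonymous: 1 of 5.

1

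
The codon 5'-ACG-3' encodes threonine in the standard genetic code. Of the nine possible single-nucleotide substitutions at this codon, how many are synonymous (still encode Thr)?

3

Position 1: none → 0 synonymous.
Position 2: none → 0 synonymous.
Position 3: ACU, ACC, ACA → 3 synonymous.
Total: 0 + 0 + 3 = 3.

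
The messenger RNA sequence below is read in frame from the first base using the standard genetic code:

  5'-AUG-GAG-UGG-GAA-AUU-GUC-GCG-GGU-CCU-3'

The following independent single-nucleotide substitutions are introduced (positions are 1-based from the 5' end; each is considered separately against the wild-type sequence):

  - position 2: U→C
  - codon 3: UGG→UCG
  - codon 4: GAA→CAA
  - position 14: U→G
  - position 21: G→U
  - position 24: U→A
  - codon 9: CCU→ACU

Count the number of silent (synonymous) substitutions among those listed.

Codon 1: AUG (Met) → ACG (Thr) — missense.
Codon 3: UGG (Trp) → UCG (Ser) — missense.
Codon 4: GAA (Glu) → CAA (Gln) — missense.
Codon 5: AUU (Ile) → AGU (Ser) — missense.
Codon 7: GCG (Ala) → GCU (Ala) — synonymous.
Codon 8: GGU (Gly) → GGA (Gly) — synonymous.
Codon 9: CCU (Pro) → ACU (Thr) — missense.
Synonymous: 2 of 7.

2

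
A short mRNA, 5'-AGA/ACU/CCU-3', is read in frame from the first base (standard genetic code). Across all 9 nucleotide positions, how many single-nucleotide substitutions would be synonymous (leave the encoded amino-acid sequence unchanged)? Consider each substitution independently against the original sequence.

8

Codon 1 (AGA, Arg): 2 synonymous substitutions.
Codon 2 (ACU, Thr): 3 synonymous substitutions.
Codon 3 (CCU, Pro): 3 synonymous substitutions.
Total: 2 + 3 + 3 = 8.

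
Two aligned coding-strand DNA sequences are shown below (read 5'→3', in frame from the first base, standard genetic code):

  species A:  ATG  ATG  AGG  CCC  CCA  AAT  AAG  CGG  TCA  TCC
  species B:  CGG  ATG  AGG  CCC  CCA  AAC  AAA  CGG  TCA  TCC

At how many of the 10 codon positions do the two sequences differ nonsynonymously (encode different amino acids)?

1

Codon 1: ATG Met / CGG Arg — nonsynonymous.
Codon 2: ATG Met / ATG Met — identical.
Codon 3: AGG Arg / AGG Arg — identical.
Codon 4: CCC Pro / CCC Pro — identical.
Codon 5: CCA Pro / CCA Pro — identical.
Codon 6: AAT Asn / AAC Asn — synonymous.
Codon 7: AAG Lys / AAA Lys — synonymous.
Codon 8: CGG Arg / CGG Arg — identical.
Codon 9: TCA Ser / TCA Ser — identical.
Codon 10: TCC Ser / TCC Ser — identical.
Nonsynonymous differences: 1.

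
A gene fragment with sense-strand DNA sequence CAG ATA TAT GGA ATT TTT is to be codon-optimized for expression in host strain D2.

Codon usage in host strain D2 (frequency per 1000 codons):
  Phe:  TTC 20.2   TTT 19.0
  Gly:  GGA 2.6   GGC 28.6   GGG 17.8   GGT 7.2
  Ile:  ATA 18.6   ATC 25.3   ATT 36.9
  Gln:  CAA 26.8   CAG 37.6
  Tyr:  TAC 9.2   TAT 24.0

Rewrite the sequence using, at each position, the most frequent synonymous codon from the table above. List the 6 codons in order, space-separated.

CAG ATT TAT GGC ATT TTC

Codon 1 (Gln): best is CAG at 37.6.
Codon 2 (Ile): best is ATT at 36.9.
Codon 3 (Tyr): best is TAT at 24.0.
Codon 4 (Gly): best is GGC at 28.6.
Codon 5 (Ile): best is ATT at 36.9.
Codon 6 (Phe): best is TTC at 20.2.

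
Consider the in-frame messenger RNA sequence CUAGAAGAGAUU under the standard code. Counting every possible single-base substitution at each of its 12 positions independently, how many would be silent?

8

Codon 1 (CUA, Leu): 4 synonymous substitutions.
Codon 2 (GAA, Glu): 1 synonymous substitution.
Codon 3 (GAG, Glu): 1 synonymous substitution.
Codon 4 (AUU, Ile): 2 synonymous substitutions.
Total: 4 + 1 + 1 + 2 = 8.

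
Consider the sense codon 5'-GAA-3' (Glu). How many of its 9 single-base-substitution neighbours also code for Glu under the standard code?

1

Position 1: none → 0 synonymous.
Position 2: none → 0 synonymous.
Position 3: GAG → 1 synonymous.
Total: 0 + 0 + 1 = 1.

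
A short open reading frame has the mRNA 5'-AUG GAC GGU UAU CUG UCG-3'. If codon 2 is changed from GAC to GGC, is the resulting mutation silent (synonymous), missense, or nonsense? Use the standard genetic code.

Position 5 falls in codon 2: GAC → Asp.
After the substitution the codon is GGC → Gly.
Asp ≠ Gly, so this is a missense mutation.

missense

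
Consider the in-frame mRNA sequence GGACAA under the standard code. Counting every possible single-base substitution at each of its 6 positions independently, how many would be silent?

Codon 1 (GGA, Gly): 3 synonymous substitutions.
Codon 2 (CAA, Gln): 1 synonymous substitution.
Total: 3 + 1 = 4.

4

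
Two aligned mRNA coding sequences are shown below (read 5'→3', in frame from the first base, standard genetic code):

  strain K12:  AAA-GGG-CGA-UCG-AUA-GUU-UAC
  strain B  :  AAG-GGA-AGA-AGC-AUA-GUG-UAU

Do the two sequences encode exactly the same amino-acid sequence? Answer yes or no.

yes

Codon 1: AAA Lys / AAG Lys — synonymous.
Codon 2: GGG Gly / GGA Gly — synonymous.
Codon 3: CGA Arg / AGA Arg — synonymous.
Codon 4: UCG Ser / AGC Ser — synonymous.
Codon 5: AUA Ile / AUA Ile — identical.
Codon 6: GUU Val / GUG Val — synonymous.
Codon 7: UAC Tyr / UAU Tyr — synonymous.
Nonsynonymous differences: 0 → same protein.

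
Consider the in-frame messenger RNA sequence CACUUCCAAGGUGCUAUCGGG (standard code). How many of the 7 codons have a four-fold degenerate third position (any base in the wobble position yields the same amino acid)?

Codon 1 CAC (His): third position 2-fold.
Codon 2 UUC (Phe): third position 2-fold.
Codon 3 CAA (Gln): third position 2-fold.
Codon 4 GGU (Gly): third position 4-fold.
Codon 5 GCU (Ala): third position 4-fold.
Codon 6 AUC (Ile): third position 3-fold.
Codon 7 GGG (Gly): third position 4-fold.
Four-fold degenerate third positions: 3.

3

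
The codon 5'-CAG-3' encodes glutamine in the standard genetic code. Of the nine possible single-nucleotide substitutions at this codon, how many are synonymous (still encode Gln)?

Position 1: none → 0 synonymous.
Position 2: none → 0 synonymous.
Position 3: CAA → 1 synonymous.
Total: 0 + 0 + 1 = 1.

1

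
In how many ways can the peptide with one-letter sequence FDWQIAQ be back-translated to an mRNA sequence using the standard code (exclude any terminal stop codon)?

192

Phe: 2 codons.
Asp: 2 codons.
Trp: 1 codon.
Gln: 2 codons.
Ile: 3 codons.
Ala: 4 codons.
Gln: 2 codons.
2 × 2 × 1 × 2 × 3 × 4 × 2 = 192.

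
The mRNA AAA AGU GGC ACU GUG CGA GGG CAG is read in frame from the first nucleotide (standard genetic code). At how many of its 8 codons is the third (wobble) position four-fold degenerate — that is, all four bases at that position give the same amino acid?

5

Codon 1 AAA (Lys): third position 2-fold.
Codon 2 AGU (Ser): third position 2-fold.
Codon 3 GGC (Gly): third position 4-fold.
Codon 4 ACU (Thr): third position 4-fold.
Codon 5 GUG (Val): third position 4-fold.
Codon 6 CGA (Arg): third position 4-fold.
Codon 7 GGG (Gly): third position 4-fold.
Codon 8 CAG (Gln): third position 2-fold.
Four-fold degenerate third positions: 5.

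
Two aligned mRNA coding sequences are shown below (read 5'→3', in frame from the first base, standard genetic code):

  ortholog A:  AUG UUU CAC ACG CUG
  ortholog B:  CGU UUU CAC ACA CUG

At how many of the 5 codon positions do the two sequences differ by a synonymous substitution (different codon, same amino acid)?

1

Codon 1: AUG Met / CGU Arg — nonsynonymous.
Codon 2: UUU Phe / UUU Phe — identical.
Codon 3: CAC His / CAC His — identical.
Codon 4: ACG Thr / ACA Thr — synonymous.
Codon 5: CUG Leu / CUG Leu — identical.
Synonymous differences: 1.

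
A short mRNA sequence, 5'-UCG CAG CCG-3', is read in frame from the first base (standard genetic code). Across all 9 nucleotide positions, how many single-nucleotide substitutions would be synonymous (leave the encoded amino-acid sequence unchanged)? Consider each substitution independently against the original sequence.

7

Codon 1 (UCG, Ser): 3 synonymous substitutions.
Codon 2 (CAG, Gln): 1 synonymous substitution.
Codon 3 (CCG, Pro): 3 synonymous substitutions.
Total: 3 + 1 + 3 = 7.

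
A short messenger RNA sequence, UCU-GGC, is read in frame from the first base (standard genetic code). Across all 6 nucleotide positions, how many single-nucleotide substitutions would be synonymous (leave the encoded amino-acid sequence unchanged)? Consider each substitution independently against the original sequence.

6

Codon 1 (UCU, Ser): 3 synonymous substitutions.
Codon 2 (GGC, Gly): 3 synonymous substitutions.
Total: 3 + 3 = 6.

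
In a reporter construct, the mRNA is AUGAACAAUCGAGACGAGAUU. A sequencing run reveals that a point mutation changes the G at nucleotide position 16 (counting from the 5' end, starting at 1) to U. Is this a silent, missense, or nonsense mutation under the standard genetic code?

Position 16 falls in codon 6: GAG → Glu.
After the substitution the codon is UAG → Stop.
The new codon is a stop codon, so this is a nonsense mutation.

nonsense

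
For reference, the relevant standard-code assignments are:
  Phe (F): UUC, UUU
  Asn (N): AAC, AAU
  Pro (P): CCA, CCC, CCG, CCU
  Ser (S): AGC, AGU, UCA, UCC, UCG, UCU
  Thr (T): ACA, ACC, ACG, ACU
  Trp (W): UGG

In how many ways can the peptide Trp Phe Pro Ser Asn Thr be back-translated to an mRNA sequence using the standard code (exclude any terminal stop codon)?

384

Trp: 1 codon.
Phe: 2 codons.
Pro: 4 codons.
Ser: 6 codons.
Asn: 2 codons.
Thr: 4 codons.
1 × 2 × 4 × 6 × 2 × 4 = 384.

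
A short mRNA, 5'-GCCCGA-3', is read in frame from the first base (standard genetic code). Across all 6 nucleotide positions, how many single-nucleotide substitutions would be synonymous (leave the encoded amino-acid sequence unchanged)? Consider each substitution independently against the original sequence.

Codon 1 (GCC, Ala): 3 synonymous substitutions.
Codon 2 (CGA, Arg): 4 synonymous substitutions.
Total: 3 + 4 = 7.

7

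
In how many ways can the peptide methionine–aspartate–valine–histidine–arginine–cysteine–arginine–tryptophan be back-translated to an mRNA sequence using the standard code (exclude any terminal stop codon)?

1152

Met: 1 codon.
Asp: 2 codons.
Val: 4 codons.
His: 2 codons.
Arg: 6 codons.
Cys: 2 codons.
Arg: 6 codons.
Trp: 1 codon.
1 × 2 × 4 × 2 × 6 × 2 × 6 × 1 = 1152.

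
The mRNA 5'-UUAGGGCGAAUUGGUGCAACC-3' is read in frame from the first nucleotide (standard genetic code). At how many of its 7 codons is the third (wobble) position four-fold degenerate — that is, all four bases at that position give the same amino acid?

Codon 1 UUA (Leu): third position 2-fold.
Codon 2 GGG (Gly): third position 4-fold.
Codon 3 CGA (Arg): third position 4-fold.
Codon 4 AUU (Ile): third position 3-fold.
Codon 5 GGU (Gly): third position 4-fold.
Codon 6 GCA (Ala): third position 4-fold.
Codon 7 ACC (Thr): third position 4-fold.
Four-fold degenerate third positions: 5.

5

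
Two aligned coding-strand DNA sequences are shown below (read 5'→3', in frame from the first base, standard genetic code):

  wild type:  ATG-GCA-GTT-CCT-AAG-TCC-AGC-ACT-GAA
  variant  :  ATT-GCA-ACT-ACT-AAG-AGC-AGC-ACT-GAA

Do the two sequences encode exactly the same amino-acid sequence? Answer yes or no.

Codon 1: ATG Met / ATT Ile — nonsynonymous.
Codon 2: GCA Ala / GCA Ala — identical.
Codon 3: GTT Val / ACT Thr — nonsynonymous.
Codon 4: CCT Pro / ACT Thr — nonsynonymous.
Codon 5: AAG Lys / AAG Lys — identical.
Codon 6: TCC Ser / AGC Ser — synonymous.
Codon 7: AGC Ser / AGC Ser — identical.
Codon 8: ACT Thr / ACT Thr — identical.
Codon 9: GAA Glu / GAA Glu — identical.
Nonsynonymous differences: 3 → different protein.

no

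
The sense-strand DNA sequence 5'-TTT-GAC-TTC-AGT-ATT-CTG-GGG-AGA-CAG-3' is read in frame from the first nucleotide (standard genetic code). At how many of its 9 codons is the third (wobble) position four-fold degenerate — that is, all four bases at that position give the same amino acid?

2

Codon 1 TTT (Phe): third position 2-fold.
Codon 2 GAC (Asp): third position 2-fold.
Codon 3 TTC (Phe): third position 2-fold.
Codon 4 AGT (Ser): third position 2-fold.
Codon 5 ATT (Ile): third position 3-fold.
Codon 6 CTG (Leu): third position 4-fold.
Codon 7 GGG (Gly): third position 4-fold.
Codon 8 AGA (Arg): third position 2-fold.
Codon 9 CAG (Gln): third position 2-fold.
Four-fold degenerate third positions: 2.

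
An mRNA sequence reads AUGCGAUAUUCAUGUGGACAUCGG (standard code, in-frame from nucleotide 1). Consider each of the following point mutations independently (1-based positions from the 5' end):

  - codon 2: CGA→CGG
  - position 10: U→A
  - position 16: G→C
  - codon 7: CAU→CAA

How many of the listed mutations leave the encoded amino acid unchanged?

1

Codon 2: CGA (Arg) → CGG (Arg) — synonymous.
Codon 4: UCA (Ser) → ACA (Thr) — missense.
Codon 6: GGA (Gly) → CGA (Arg) — missense.
Codon 7: CAU (His) → CAA (Gln) — missense.
Synonymous: 1 of 4.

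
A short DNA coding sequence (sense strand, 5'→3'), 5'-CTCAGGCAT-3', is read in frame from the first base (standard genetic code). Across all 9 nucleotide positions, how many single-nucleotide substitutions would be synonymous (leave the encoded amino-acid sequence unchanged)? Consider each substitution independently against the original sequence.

6

Codon 1 (CTC, Leu): 3 synonymous substitutions.
Codon 2 (AGG, Arg): 2 synonymous substitutions.
Codon 3 (CAT, His): 1 synonymous substitution.
Total: 3 + 2 + 1 = 6.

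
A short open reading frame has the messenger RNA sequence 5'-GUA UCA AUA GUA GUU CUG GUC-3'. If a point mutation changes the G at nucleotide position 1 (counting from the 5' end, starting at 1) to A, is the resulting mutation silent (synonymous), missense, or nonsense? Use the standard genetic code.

Position 1 falls in codon 1: GUA → Val.
After the substitution the codon is AUA → Ile.
Val ≠ Ile, so this is a missense mutation.

missense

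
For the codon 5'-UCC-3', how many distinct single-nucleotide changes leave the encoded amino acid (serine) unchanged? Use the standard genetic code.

Position 1: none → 0 synonymous.
Position 2: none → 0 synonymous.
Position 3: UCU, UCA, UCG → 3 synonymous.
Total: 0 + 0 + 3 = 3.

3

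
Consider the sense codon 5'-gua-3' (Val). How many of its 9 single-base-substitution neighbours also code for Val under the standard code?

Position 1: none → 0 synonymous.
Position 2: none → 0 synonymous.
Position 3: GUU, GUC, GUG → 3 synonymous.
Total: 0 + 0 + 3 = 3.

3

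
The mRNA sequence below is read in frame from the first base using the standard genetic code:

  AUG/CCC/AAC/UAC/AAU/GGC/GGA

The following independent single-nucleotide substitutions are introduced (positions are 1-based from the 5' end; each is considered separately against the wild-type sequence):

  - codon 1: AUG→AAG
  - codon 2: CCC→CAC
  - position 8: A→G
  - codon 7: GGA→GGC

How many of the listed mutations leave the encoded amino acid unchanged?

Codon 1: AUG (Met) → AAG (Lys) — missense.
Codon 2: CCC (Pro) → CAC (His) — missense.
Codon 3: AAC (Asn) → AGC (Ser) — missense.
Codon 7: GGA (Gly) → GGC (Gly) — synonymous.
Synonymous: 1 of 4.

1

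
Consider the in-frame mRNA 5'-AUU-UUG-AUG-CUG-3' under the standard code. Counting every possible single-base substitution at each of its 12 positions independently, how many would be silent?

Codon 1 (AUU, Ile): 2 synonymous substitutions.
Codon 2 (UUG, Leu): 2 synonymous substitutions.
Codon 3 (AUG, Met): 0 synonymous substitutions.
Codon 4 (CUG, Leu): 4 synonymous substitutions.
Total: 2 + 2 + 0 + 4 = 8.

8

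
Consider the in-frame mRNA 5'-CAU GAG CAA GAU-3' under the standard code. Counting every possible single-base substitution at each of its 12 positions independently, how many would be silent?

4

Codon 1 (CAU, His): 1 synonymous substitution.
Codon 2 (GAG, Glu): 1 synonymous substitution.
Codon 3 (CAA, Gln): 1 synonymous substitution.
Codon 4 (GAU, Asp): 1 synonymous substitution.
Total: 1 + 1 + 1 + 1 = 4.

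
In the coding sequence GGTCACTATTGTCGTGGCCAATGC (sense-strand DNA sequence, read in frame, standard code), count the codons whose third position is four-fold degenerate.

Codon 1 GGT (Gly): third position 4-fold.
Codon 2 CAC (His): third position 2-fold.
Codon 3 TAT (Tyr): third position 2-fold.
Codon 4 TGT (Cys): third position 2-fold.
Codon 5 CGT (Arg): third position 4-fold.
Codon 6 GGC (Gly): third position 4-fold.
Codon 7 CAA (Gln): third position 2-fold.
Codon 8 TGC (Cys): third position 2-fold.
Four-fold degenerate third positions: 3.

3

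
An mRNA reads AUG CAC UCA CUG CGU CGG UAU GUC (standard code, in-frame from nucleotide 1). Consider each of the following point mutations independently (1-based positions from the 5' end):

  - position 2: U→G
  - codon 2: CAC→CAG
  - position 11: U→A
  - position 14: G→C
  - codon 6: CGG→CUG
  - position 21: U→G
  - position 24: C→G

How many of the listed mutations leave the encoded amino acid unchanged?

Codon 1: AUG (Met) → AGG (Arg) — missense.
Codon 2: CAC (His) → CAG (Gln) — missense.
Codon 4: CUG (Leu) → CAG (Gln) — missense.
Codon 5: CGU (Arg) → CCU (Pro) — missense.
Codon 6: CGG (Arg) → CUG (Leu) — missense.
Codon 7: UAU (Tyr) → UAG (Stop) — nonsense.
Codon 8: GUC (Val) → GUG (Val) — synonymous.
Synonymous: 1 of 7.

1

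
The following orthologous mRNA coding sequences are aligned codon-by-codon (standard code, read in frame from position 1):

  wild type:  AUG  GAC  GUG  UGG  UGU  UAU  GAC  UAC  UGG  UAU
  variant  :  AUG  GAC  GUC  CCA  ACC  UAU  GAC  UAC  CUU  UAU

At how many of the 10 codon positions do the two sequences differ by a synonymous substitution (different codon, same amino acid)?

1

Codon 1: AUG Met / AUG Met — identical.
Codon 2: GAC Asp / GAC Asp — identical.
Codon 3: GUG Val / GUC Val — synonymous.
Codon 4: UGG Trp / CCA Pro — nonsynonymous.
Codon 5: UGU Cys / ACC Thr — nonsynonymous.
Codon 6: UAU Tyr / UAU Tyr — identical.
Codon 7: GAC Asp / GAC Asp — identical.
Codon 8: UAC Tyr / UAC Tyr — identical.
Codon 9: UGG Trp / CUU Leu — nonsynonymous.
Codon 10: UAU Tyr / UAU Tyr — identical.
Synonymous differences: 1.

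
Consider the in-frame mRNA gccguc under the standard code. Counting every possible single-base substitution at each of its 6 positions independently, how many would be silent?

Codon 1 (GCC, Ala): 3 synonymous substitutions.
Codon 2 (GUC, Val): 3 synonymous substitutions.
Total: 3 + 3 = 6.

6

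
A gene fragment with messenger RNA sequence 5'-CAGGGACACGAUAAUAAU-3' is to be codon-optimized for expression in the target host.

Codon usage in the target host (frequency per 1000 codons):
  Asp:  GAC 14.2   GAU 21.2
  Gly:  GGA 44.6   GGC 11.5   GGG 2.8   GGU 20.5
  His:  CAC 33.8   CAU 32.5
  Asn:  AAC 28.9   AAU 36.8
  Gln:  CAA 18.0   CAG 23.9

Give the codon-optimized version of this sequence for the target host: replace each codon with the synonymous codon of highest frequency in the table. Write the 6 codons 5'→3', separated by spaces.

Codon 1 (Gln): best is CAG at 23.9.
Codon 2 (Gly): best is GGA at 44.6.
Codon 3 (His): best is CAC at 33.8.
Codon 4 (Asp): best is GAU at 21.2.
Codon 5 (Asn): best is AAU at 36.8.
Codon 6 (Asn): best is AAU at 36.8.

CAG GGA CAC GAU AAU AAU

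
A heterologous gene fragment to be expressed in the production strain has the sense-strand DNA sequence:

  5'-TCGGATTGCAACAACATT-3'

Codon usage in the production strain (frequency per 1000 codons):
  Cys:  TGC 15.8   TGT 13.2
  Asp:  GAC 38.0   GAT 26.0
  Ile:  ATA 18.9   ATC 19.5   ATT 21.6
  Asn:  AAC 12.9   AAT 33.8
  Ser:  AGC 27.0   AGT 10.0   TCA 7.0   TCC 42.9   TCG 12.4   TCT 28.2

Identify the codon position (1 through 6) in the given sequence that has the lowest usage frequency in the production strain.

1

Codon 1 TCG (Ser): 12.4 per 1000.
Codon 2 GAT (Asp): 26.0 per 1000.
Codon 3 TGC (Cys): 15.8 per 1000.
Codon 4 AAC (Asn): 12.9 per 1000.
Codon 5 AAC (Asn): 12.9 per 1000.
Codon 6 ATT (Ile): 21.6 per 1000.
Lowest frequency is 12.4 at codon 1.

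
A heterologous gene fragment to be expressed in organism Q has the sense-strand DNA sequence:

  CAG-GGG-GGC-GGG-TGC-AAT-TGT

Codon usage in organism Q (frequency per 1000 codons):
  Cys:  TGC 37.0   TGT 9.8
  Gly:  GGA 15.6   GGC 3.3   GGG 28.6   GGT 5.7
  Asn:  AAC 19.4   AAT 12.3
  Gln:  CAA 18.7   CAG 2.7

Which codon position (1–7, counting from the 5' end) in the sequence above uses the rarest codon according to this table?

1

Codon 1 CAG (Gln): 2.7 per 1000.
Codon 2 GGG (Gly): 28.6 per 1000.
Codon 3 GGC (Gly): 3.3 per 1000.
Codon 4 GGG (Gly): 28.6 per 1000.
Codon 5 TGC (Cys): 37.0 per 1000.
Codon 6 AAT (Asn): 12.3 per 1000.
Codon 7 TGT (Cys): 9.8 per 1000.
Lowest frequency is 2.7 at codon 1.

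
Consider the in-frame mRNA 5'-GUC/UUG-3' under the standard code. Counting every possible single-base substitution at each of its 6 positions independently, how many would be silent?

Codon 1 (GUC, Val): 3 synonymous substitutions.
Codon 2 (UUG, Leu): 2 synonymous substitutions.
Total: 3 + 2 = 5.

5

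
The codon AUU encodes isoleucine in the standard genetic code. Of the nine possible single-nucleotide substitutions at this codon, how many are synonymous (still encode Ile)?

Position 1: none → 0 synonymous.
Position 2: none → 0 synonymous.
Position 3: AUC, AUA → 2 synonymous.
Total: 0 + 0 + 2 = 2.

2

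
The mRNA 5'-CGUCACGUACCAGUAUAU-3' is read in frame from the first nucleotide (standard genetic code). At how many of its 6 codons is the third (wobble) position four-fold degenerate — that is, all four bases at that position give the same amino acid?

Codon 1 CGU (Arg): third position 4-fold.
Codon 2 CAC (His): third position 2-fold.
Codon 3 GUA (Val): third position 4-fold.
Codon 4 CCA (Pro): third position 4-fold.
Codon 5 GUA (Val): third position 4-fold.
Codon 6 UAU (Tyr): third position 2-fold.
Four-fold degenerate third positions: 4.

4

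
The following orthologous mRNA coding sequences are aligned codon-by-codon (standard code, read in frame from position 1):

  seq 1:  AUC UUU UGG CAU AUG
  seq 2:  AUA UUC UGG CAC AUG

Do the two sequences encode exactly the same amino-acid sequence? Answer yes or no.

yes

Codon 1: AUC Ile / AUA Ile — synonymous.
Codon 2: UUU Phe / UUC Phe — synonymous.
Codon 3: UGG Trp / UGG Trp — identical.
Codon 4: CAU His / CAC His — synonymous.
Codon 5: AUG Met / AUG Met — identical.
Nonsynonymous differences: 0 → same protein.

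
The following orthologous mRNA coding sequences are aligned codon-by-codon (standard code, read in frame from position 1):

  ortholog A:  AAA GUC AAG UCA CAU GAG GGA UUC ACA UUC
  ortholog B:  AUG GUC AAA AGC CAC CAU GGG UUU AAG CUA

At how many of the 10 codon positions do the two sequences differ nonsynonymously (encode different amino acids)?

Codon 1: AAA Lys / AUG Met — nonsynonymous.
Codon 2: GUC Val / GUC Val — identical.
Codon 3: AAG Lys / AAA Lys — synonymous.
Codon 4: UCA Ser / AGC Ser — synonymous.
Codon 5: CAU His / CAC His — synonymous.
Codon 6: GAG Glu / CAU His — nonsynonymous.
Codon 7: GGA Gly / GGG Gly — synonymous.
Codon 8: UUC Phe / UUU Phe — synonymous.
Codon 9: ACA Thr / AAG Lys — nonsynonymous.
Codon 10: UUC Phe / CUA Leu — nonsynonymous.
Nonsynonymous differences: 4.

4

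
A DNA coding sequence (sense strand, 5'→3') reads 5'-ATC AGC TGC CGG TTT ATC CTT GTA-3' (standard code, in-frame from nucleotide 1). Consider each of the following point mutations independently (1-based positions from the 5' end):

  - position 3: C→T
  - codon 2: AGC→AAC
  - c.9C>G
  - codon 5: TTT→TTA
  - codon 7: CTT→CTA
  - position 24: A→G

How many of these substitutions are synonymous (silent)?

Codon 1: ATC (Ile) → ATT (Ile) — synonymous.
Codon 2: AGC (Ser) → AAC (Asn) — missense.
Codon 3: TGC (Cys) → TGG (Trp) — missense.
Codon 5: TTT (Phe) → TTA (Leu) — missense.
Codon 7: CTT (Leu) → CTA (Leu) — synonymous.
Codon 8: GTA (Val) → GTG (Val) — synonymous.
Synonymous: 3 of 6.

3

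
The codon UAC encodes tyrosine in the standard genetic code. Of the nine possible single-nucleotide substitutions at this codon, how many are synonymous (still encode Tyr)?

Position 1: none → 0 synonymous.
Position 2: none → 0 synonymous.
Position 3: UAU → 1 synonymous.
Total: 0 + 0 + 1 = 1.

1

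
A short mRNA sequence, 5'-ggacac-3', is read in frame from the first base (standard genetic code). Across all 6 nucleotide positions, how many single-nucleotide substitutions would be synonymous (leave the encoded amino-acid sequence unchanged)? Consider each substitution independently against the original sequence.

4

Codon 1 (GGA, Gly): 3 synonymous substitutions.
Codon 2 (CAC, His): 1 synonymous substitution.
Total: 3 + 1 = 4.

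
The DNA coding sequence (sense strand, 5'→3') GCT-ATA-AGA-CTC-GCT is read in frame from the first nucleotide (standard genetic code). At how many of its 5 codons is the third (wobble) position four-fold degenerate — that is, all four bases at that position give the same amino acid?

3

Codon 1 GCT (Ala): third position 4-fold.
Codon 2 ATA (Ile): third position 3-fold.
Codon 3 AGA (Arg): third position 2-fold.
Codon 4 CTC (Leu): third position 4-fold.
Codon 5 GCT (Ala): third position 4-fold.
Four-fold degenerate third positions: 3.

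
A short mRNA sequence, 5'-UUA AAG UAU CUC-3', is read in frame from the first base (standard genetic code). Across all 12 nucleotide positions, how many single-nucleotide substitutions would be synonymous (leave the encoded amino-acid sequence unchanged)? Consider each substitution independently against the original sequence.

Codon 1 (UUA, Leu): 2 synonymous substitutions.
Codon 2 (AAG, Lys): 1 synonymous substitution.
Codon 3 (UAU, Tyr): 1 synonymous substitution.
Codon 4 (CUC, Leu): 3 synonymous substitutions.
Total: 2 + 1 + 1 + 3 = 7.

7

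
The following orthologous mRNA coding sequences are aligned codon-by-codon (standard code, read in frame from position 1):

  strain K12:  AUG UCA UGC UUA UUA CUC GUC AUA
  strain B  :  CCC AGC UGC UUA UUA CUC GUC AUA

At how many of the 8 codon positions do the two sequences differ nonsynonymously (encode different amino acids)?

Codon 1: AUG Met / CCC Pro — nonsynonymous.
Codon 2: UCA Ser / AGC Ser — synonymous.
Codon 3: UGC Cys / UGC Cys — identical.
Codon 4: UUA Leu / UUA Leu — identical.
Codon 5: UUA Leu / UUA Leu — identical.
Codon 6: CUC Leu / CUC Leu — identical.
Codon 7: GUC Val / GUC Val — identical.
Codon 8: AUA Ile / AUA Ile — identical.
Nonsynonymous differences: 1.

1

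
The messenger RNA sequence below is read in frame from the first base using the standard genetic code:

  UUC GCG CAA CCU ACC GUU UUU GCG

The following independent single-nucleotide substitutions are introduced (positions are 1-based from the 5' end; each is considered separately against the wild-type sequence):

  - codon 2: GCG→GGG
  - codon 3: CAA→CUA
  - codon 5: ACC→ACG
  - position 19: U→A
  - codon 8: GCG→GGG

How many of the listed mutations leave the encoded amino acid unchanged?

1

Codon 2: GCG (Ala) → GGG (Gly) — missense.
Codon 3: CAA (Gln) → CUA (Leu) — missense.
Codon 5: ACC (Thr) → ACG (Thr) — synonymous.
Codon 7: UUU (Phe) → AUU (Ile) — missense.
Codon 8: GCG (Ala) → GGG (Gly) — missense.
Synonymous: 1 of 5.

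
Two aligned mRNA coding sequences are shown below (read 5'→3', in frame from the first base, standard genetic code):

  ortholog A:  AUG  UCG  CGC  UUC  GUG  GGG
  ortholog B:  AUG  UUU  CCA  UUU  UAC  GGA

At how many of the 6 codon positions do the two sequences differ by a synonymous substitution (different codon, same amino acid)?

2

Codon 1: AUG Met / AUG Met — identical.
Codon 2: UCG Ser / UUU Phe — nonsynonymous.
Codon 3: CGC Arg / CCA Pro — nonsynonymous.
Codon 4: UUC Phe / UUU Phe — synonymous.
Codon 5: GUG Val / UAC Tyr — nonsynonymous.
Codon 6: GGG Gly / GGA Gly — synonymous.
Synonymous differences: 2.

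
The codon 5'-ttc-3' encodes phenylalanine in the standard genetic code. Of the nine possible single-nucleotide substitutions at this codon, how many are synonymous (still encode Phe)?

1

Position 1: none → 0 synonymous.
Position 2: none → 0 synonymous.
Position 3: TTT → 1 synonymous.
Total: 0 + 0 + 1 = 1.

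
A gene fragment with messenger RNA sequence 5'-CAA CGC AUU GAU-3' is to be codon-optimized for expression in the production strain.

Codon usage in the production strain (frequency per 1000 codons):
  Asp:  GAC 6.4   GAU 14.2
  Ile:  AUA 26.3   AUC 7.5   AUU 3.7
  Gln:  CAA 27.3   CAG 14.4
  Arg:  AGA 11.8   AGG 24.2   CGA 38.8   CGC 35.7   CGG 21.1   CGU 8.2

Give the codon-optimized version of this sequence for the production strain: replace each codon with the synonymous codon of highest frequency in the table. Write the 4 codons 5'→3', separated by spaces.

CAA CGA AUA GAU

Codon 1 (Gln): best is CAA at 27.3.
Codon 2 (Arg): best is CGA at 38.8.
Codon 3 (Ile): best is AUA at 26.3.
Codon 4 (Asp): best is GAU at 14.2.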